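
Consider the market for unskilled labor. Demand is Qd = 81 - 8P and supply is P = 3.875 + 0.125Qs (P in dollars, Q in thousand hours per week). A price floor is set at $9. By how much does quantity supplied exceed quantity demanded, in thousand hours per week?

32

Rearranging supply gives Qs = 8P - 31. Without the control the market clears where 81 - 8P = 8P - 31, i.e. P* = 7 and Q* = 25.
The floor of 9 is above the equilibrium price 7, so it binds.
At P = 9: Qd = 81 - 8·9 = 9 and Qs = 8·9 - 31 = 41.
Surplus = Qs - Qd = 41 - 9 = 32.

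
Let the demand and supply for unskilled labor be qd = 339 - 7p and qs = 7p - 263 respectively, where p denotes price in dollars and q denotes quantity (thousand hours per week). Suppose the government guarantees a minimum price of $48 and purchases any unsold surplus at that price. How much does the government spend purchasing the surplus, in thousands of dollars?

3360

In a free market, 339 - 7p = 7p - 263 gives the equilibrium p* = 43, q* = 38.
The floor of 48 is above the equilibrium price 43, so it binds.
At p = 48: qd = 339 - 7·48 = 3 and qs = 7·48 - 263 = 73.
Surplus = qs - qd = 70.
Government expenditure = surplus × support price = 70 × 48 = 3360.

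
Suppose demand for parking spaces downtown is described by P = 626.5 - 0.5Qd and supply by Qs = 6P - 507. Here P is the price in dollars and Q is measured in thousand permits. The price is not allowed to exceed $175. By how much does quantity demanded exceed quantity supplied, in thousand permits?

360

Rearranging demand gives Qd = 1253 - 2P. Setting quantity demanded equal to quantity supplied, 1253 - 2P = 6P - 507, gives P* = 220 and Q* = 813.
Because the ceiling (175) lies below the market-clearing price, it is binding.
At P = 175: Qd = 1253 - 2·175 = 903 and Qs = 6·175 - 507 = 543.
Shortage = Qd - Qs = 903 - 543 = 360.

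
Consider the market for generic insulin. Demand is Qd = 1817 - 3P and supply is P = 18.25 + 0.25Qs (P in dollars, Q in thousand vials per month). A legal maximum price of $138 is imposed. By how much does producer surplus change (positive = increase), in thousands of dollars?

Rearranging supply gives Qs = 4P - 73. Setting quantity demanded equal to quantity supplied, 1817 - 3P = 4P - 73, gives P* = 270 and Q* = 1007.
Because the ceiling (138) lies below the market-clearing price, it is binding.
At P = 138: Qd = 1817 - 3·138 = 1403 and Qs = 4·138 - 73 = 479.
Producer surplus without the control is ½ · (270 - 18.25) · 1007 = 126756.125.
With the ceiling, producers sell 479 units at 138, so PS = ½ · (138 - 18.25) · 479 = 28680.125.
Change in producer surplus = 28680.125 - 126756.125 = -98076.

-98076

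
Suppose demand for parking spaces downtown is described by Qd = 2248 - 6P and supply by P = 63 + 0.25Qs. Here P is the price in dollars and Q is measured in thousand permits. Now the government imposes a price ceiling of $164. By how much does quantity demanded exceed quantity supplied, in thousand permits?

860

Rearranging supply gives Qs = 4P - 252. In a free market, 2248 - 6P = 4P - 252 gives the equilibrium P* = 250, Q* = 748.
The ceiling of 164 is below the equilibrium price 250, so it binds.
At P = 164: Qd = 2248 - 6·164 = 1264 and Qs = 4·164 - 252 = 404.
Shortage = Qd - Qs = 1264 - 404 = 860.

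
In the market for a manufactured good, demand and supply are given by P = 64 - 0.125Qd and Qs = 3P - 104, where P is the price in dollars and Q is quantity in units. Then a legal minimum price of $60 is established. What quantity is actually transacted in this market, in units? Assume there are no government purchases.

32

Rearranging demand gives Qd = 512 - 8P. Equilibrium: 512 - 8P = 3P - 104, so 616 = 11P and P* = 56, Q* = 64.
Since 60 > 56, the floor is binding.
At P = 60: Qd = 512 - 8·60 = 32 and Qs = 3·60 - 104 = 76.
The quantity actually transacted is the short side, demand: 32.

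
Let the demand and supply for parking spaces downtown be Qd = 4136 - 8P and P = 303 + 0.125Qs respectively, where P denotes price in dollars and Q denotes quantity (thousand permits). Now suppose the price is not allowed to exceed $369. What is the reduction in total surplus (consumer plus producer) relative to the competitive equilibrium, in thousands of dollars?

Rearranging supply gives Qs = 8P - 2424. In a free market, 4136 - 8P = 8P - 2424 gives the equilibrium P* = 410, Q* = 856.
Because the ceiling (369) lies below the market-clearing price, it is binding.
At P = 369: Qd = 4136 - 8·369 = 1184 and Qs = 8·369 - 2424 = 528.
Quantity traded falls to 528. At Q = 528 the demand price is (4136 - 528)/8 = 451 and the supply price is (2424 + 528)/8 = 369.
Deadweight loss = ½ · (451 - 369) · (856 - 528) = ½ · 82 · 328 = 13448.

13448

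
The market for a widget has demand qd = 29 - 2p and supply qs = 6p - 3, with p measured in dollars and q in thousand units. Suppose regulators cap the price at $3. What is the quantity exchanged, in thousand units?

15

Equilibrium: 29 - 2p = 6p - 3, so 32 = 8p and p* = 4, q* = 21.
Since 3 < 4, the ceiling is binding.
At p = 3: qd = 29 - 2·3 = 23 and qs = 6·3 - 3 = 15.
The quantity actually transacted is the short side, supply: 15.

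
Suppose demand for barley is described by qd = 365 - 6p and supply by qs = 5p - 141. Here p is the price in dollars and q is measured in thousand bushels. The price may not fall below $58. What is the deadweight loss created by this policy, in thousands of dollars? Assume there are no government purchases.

In a free market, 365 - 6p = 5p - 141 gives the equilibrium p* = 46, q* = 89.
The floor of 58 is above the equilibrium price 46, so it binds.
At p = 58: qd = 365 - 6·58 = 17 and qs = 5·58 - 141 = 149.
Quantity traded falls to 17. At q = 17 the demand price is (365 - 17)/6 = 58 and the supply price is (141 + 17)/5 = 31.6.
Deadweight loss = ½ · (58 - 31.6) · (89 - 17) = ½ · 26.4 · 72 = 950.4.

950.4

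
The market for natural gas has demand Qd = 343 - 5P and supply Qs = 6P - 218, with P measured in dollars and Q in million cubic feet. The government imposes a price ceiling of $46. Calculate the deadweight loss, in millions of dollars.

165

In a free market, 343 - 5P = 6P - 218 gives the equilibrium P* = 51, Q* = 88.
The ceiling of 46 is below the equilibrium price 51, so it binds.
At P = 46: Qd = 343 - 5·46 = 113 and Qs = 6·46 - 218 = 58.
Quantity traded falls to 58. At Q = 58 the demand price is (343 - 58)/5 = 57 and the supply price is (218 + 58)/6 = 46.
Deadweight loss = ½ · (57 - 46) · (88 - 58) = ½ · 11 · 30 = 165.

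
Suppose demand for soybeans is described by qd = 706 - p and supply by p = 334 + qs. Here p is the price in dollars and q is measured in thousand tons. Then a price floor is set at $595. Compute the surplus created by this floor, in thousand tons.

150

Rearranging supply gives qs = p - 334. In a free market, 706 - p = p - 334 gives the equilibrium p* = 520, q* = 186.
Because the floor (595) lies above the market-clearing price, it is binding.
At p = 595: qd = 706 - 595 = 111 and qs = 595 - 334 = 261.
Surplus = qs - qd = 261 - 111 = 150.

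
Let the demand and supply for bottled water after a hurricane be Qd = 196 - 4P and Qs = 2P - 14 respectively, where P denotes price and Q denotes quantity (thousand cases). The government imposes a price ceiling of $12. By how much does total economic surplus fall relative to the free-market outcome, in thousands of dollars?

In a free market, 196 - 4P = 2P - 14 gives the equilibrium P* = 35, Q* = 56.
Because the ceiling (12) lies below the market-clearing price, it is binding.
At P = 12: Qd = 196 - 4·12 = 148 and Qs = 2·12 - 14 = 10.
Quantity traded falls to 10. At Q = 10 the demand price is (196 - 10)/4 = 46.5 and the supply price is (14 + 10)/2 = 12.
Deadweight loss = ½ · (46.5 - 12) · (56 - 10) = ½ · 34.5 · 46 = 793.5.

793.5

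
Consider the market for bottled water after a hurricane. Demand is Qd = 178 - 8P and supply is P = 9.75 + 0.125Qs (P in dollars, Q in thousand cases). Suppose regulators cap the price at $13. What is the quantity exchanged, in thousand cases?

26

Rearranging supply gives Qs = 8P - 78. Without the control the market clears where 178 - 8P = 8P - 78, i.e. P* = 16 and Q* = 50.
Since 13 < 16, the ceiling is binding.
At P = 13: Qd = 178 - 8·13 = 74 and Qs = 8·13 - 78 = 26.
The quantity actually transacted is the short side, supply: 26.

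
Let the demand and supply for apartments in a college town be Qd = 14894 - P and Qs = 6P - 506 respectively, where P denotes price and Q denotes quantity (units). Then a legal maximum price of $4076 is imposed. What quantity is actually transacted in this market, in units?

In a free market, 14894 - P = 6P - 506 gives the equilibrium P* = 2200, Q* = 12694.
Since 4076 is above P* = 2200, the ceiling does not bind and the free-market outcome prevails.

12694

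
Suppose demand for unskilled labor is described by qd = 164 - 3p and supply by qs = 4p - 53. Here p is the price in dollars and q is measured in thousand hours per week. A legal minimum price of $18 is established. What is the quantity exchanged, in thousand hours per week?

Equilibrium: 164 - 3p = 4p - 53, so 217 = 7p and p* = 31, q* = 71.
Since 18 is below p* = 31, the floor does not bind and the free-market outcome prevails.

71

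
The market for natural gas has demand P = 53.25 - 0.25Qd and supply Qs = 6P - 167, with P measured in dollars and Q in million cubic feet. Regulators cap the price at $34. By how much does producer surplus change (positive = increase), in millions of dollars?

Rearranging demand gives Qd = 213 - 4P. In a free market, 213 - 4P = 6P - 167 gives the equilibrium P* = 38, Q* = 61.
The ceiling of 34 is below the equilibrium price 38, so it binds.
At P = 34: Qd = 213 - 4·34 = 77 and Qs = 6·34 - 167 = 37.
Producer surplus without the control is ½ · (38 - 167/6) · 61 = 3721/12.
With the ceiling, producers sell 37 units at 34, so PS = ½ · (34 - 167/6) · 37 = 1369/12.
Change in producer surplus = 1369/12 - 3721/12 = -196.

-196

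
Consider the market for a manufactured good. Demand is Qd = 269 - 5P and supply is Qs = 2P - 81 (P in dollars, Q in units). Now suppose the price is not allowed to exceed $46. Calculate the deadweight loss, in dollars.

22.4

Equilibrium: 269 - 5P = 2P - 81, so 350 = 7P and P* = 50, Q* = 19.
Because the ceiling (46) lies below the market-clearing price, it is binding.
At P = 46: Qd = 269 - 5·46 = 39 and Qs = 2·46 - 81 = 11.
Quantity traded falls to 11. At Q = 11 the demand price is (269 - 11)/5 = 51.6 and the supply price is (81 + 11)/2 = 46.
Deadweight loss = ½ · (51.6 - 46) · (19 - 11) = ½ · 5.6 · 8 = 22.4.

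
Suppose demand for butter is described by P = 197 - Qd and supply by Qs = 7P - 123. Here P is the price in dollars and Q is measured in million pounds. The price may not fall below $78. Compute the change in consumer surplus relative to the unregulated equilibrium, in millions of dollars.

-5244

Rearranging demand gives Qd = 197 - P. Equilibrium: 197 - P = 7P - 123, so 320 = 8P and P* = 40, Q* = 157.
Since 78 > 40, the floor is binding.
At P = 78: Qd = 197 - 78 = 119 and Qs = 7·78 - 123 = 423.
Consumer surplus without the control is ½ · (197 - 40) · 157 = 12324.5.
With the floor, consumers buy 119 units at 78, so CS = ½ · (197 - 78) · 119 = 7080.5.
Change in consumer surplus = 7080.5 - 12324.5 = -5244.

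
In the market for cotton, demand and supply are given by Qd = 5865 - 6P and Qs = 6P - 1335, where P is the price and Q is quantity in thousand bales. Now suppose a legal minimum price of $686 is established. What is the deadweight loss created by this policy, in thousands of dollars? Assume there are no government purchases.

44376

Equilibrium: 5865 - 6P = 6P - 1335, so 7200 = 12P and P* = 600, Q* = 2265.
Because the floor (686) lies above the market-clearing price, it is binding.
At P = 686: Qd = 5865 - 6·686 = 1749 and Qs = 6·686 - 1335 = 2781.
Quantity traded falls to 1749. At Q = 1749 the demand price is (5865 - 1749)/6 = 686 and the supply price is (1335 + 1749)/6 = 514.
Deadweight loss = ½ · (686 - 514) · (2265 - 1749) = ½ · 172 · 516 = 44376.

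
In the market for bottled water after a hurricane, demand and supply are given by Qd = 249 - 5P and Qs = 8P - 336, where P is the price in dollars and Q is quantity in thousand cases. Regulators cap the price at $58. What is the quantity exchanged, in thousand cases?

24

Without the control the market clears where 249 - 5P = 8P - 336, i.e. P* = 45 and Q* = 24.
The ceiling of 58 is above the equilibrium price 45, so it is not binding; the market clears at P* = 45, Q* = 24.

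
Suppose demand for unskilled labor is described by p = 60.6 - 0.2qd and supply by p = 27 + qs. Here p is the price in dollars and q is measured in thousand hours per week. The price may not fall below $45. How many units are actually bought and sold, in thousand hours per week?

28

Rearranging demand gives qd = 303 - 5p; rearranging supply gives qs = p - 27. Equilibrium: 303 - 5p = p - 27, so 330 = 6p and p* = 55, q* = 28.
The floor of 45 is below the equilibrium price 55, so it is not binding; the market clears at p* = 55, q* = 28.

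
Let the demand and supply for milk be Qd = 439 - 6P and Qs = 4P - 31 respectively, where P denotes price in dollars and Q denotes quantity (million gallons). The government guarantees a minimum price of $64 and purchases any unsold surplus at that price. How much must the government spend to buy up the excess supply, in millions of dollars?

10880

Setting quantity demanded equal to quantity supplied, 439 - 6P = 4P - 31, gives P* = 47 and Q* = 157.
The floor of 64 is above the equilibrium price 47, so it binds.
At P = 64: Qd = 439 - 6·64 = 55 and Qs = 4·64 - 31 = 225.
Surplus = Qs - Qd = 170.
Government expenditure = surplus × support price = 170 × 64 = 10880.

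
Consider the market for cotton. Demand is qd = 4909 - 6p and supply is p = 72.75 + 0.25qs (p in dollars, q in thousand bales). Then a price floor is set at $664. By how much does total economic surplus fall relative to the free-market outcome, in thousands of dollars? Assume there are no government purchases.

155520

Rearranging supply gives qs = 4p - 291. Without the control the market clears where 4909 - 6p = 4p - 291, i.e. p* = 520 and q* = 1789.
The floor of 664 is above the equilibrium price 520, so it binds.
At p = 664: qd = 4909 - 6·664 = 925 and qs = 4·664 - 291 = 2365.
Quantity traded falls to 925. At q = 925 the demand price is (4909 - 925)/6 = 664 and the supply price is (291 + 925)/4 = 304.
Deadweight loss = ½ · (664 - 304) · (1789 - 925) = ½ · 360 · 864 = 155520.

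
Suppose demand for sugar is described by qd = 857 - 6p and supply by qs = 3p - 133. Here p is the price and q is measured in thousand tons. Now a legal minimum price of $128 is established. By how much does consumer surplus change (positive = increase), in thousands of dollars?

-2574

Without the control the market clears where 857 - 6p = 3p - 133, i.e. p* = 110 and q* = 197.
Because the floor (128) lies above the market-clearing price, it is binding.
At p = 128: qd = 857 - 6·128 = 89 and qs = 3·128 - 133 = 251.
Consumer surplus without the control is ½ · (857/6 - 110) · 197 = 38809/12.
With the floor, consumers buy 89 units at 128, so CS = ½ · (857/6 - 128) · 89 = 7921/12.
Change in consumer surplus = 7921/12 - 38809/12 = -2574.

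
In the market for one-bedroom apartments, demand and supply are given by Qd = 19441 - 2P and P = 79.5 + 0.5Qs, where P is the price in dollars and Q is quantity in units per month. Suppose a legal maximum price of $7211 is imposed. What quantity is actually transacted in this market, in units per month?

9641

Rearranging supply gives Qs = 2P - 159. In a free market, 19441 - 2P = 2P - 159 gives the equilibrium P* = 4900, Q* = 9641.
The ceiling of 7211 is above the equilibrium price 4900, so it is not binding; the market clears at P* = 4900, Q* = 9641.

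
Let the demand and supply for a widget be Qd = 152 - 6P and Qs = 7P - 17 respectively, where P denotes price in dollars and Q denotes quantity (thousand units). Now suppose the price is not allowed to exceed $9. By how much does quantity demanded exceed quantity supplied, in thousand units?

52

Without the control the market clears where 152 - 6P = 7P - 17, i.e. P* = 13 and Q* = 74.
The ceiling of 9 is below the equilibrium price 13, so it binds.
At P = 9: Qd = 152 - 6·9 = 98 and Qs = 7·9 - 17 = 46.
Shortage = Qd - Qs = 98 - 46 = 52.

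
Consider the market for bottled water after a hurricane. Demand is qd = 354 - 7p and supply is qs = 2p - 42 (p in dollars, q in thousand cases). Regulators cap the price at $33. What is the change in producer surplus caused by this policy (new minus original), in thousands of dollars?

-385

Equilibrium: 354 - 7p = 2p - 42, so 396 = 9p and p* = 44, q* = 46.
The ceiling of 33 is below the equilibrium price 44, so it binds.
At p = 33: qd = 354 - 7·33 = 123 and qs = 2·33 - 42 = 24.
Producer surplus without the control is ½ · (44 - 21) · 46 = 529.
With the ceiling, producers sell 24 units at 33, so PS = ½ · (33 - 21) · 24 = 144.
Change in producer surplus = 144 - 529 = -385.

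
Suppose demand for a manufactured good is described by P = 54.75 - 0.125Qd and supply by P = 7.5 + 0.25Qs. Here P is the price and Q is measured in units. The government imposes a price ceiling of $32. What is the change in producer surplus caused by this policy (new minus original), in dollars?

Rearranging demand gives Qd = 438 - 8P; rearranging supply gives Qs = 4P - 30. Setting quantity demanded equal to quantity supplied, 438 - 8P = 4P - 30, gives P* = 39 and Q* = 126.
Since 32 < 39, the ceiling is binding.
At P = 32: Qd = 438 - 8·32 = 182 and Qs = 4·32 - 30 = 98.
Producer surplus without the control is ½ · (39 - 7.5) · 126 = 1984.5.
With the ceiling, producers sell 98 units at 32, so PS = ½ · (32 - 7.5) · 98 = 1200.5.
Change in producer surplus = 1200.5 - 1984.5 = -784.

-784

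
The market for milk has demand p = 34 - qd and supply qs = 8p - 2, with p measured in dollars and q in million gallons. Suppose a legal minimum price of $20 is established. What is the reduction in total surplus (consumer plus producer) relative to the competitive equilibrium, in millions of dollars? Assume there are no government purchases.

Rearranging demand gives qd = 34 - p. In a free market, 34 - p = 8p - 2 gives the equilibrium p* = 4, q* = 30.
The floor of 20 is above the equilibrium price 4, so it binds.
At p = 20: qd = 34 - 20 = 14 and qs = 8·20 - 2 = 158.
Quantity traded falls to 14. At q = 14 the demand price is 34 - 14 = 20 and the supply price is (2 + 14)/8 = 2.
Deadweight loss = ½ · (20 - 2) · (30 - 14) = ½ · 18 · 16 = 144.

144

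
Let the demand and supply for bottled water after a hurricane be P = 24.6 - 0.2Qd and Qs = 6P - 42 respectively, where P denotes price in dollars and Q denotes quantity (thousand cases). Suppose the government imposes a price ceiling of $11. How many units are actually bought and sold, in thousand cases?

Rearranging demand gives Qd = 123 - 5P. Without the control the market clears where 123 - 5P = 6P - 42, i.e. P* = 15 and Q* = 48.
Because the ceiling (11) lies below the market-clearing price, it is binding.
At P = 11: Qd = 123 - 5·11 = 68 and Qs = 6·11 - 42 = 24.
The quantity actually transacted is the short side, supply: 24.

24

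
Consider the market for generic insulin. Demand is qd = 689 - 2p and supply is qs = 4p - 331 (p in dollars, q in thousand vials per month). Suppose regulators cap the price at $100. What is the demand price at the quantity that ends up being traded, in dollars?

310

In a free market, 689 - 2p = 4p - 331 gives the equilibrium p* = 170, q* = 349.
Since 100 < 170, the ceiling is binding.
At p = 100: qd = 689 - 2·100 = 489 and qs = 4·100 - 331 = 69.
Only 69 units reach the market. On the demand curve, the marginal buyer's willingness to pay at q = 69 is (689 - 69)/2 = 310.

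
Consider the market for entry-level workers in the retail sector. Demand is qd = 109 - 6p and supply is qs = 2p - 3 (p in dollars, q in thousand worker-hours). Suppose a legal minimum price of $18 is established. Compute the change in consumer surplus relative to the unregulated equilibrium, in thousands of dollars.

Setting quantity demanded equal to quantity supplied, 109 - 6p = 2p - 3, gives p* = 14 and q* = 25.
The floor of 18 is above the equilibrium price 14, so it binds.
At p = 18: qd = 109 - 6·18 = 1 and qs = 2·18 - 3 = 33.
Consumer surplus without the control is ½ · (109/6 - 14) · 25 = 625/12.
With the floor, consumers buy 1 units at 18, so CS = ½ · (109/6 - 18) · 1 = 1/12.
Change in consumer surplus = 1/12 - 625/12 = -52.

-52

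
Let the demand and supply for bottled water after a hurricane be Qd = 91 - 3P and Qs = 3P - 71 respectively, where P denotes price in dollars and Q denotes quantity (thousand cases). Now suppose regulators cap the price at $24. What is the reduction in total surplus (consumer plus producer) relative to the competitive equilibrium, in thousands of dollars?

Without the control the market clears where 91 - 3P = 3P - 71, i.e. P* = 27 and Q* = 10.
Since 24 < 27, the ceiling is binding.
At P = 24: Qd = 91 - 3·24 = 19 and Qs = 3·24 - 71 = 1.
Quantity traded falls to 1. At Q = 1 the demand price is (91 - 1)/3 = 30 and the supply price is (71 + 1)/3 = 24.
Deadweight loss = ½ · (30 - 24) · (10 - 1) = ½ · 6 · 9 = 27.

27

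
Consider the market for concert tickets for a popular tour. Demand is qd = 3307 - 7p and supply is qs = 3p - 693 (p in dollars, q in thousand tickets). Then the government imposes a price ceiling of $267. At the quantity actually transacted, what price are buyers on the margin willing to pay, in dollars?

457

Setting quantity demanded equal to quantity supplied, 3307 - 7p = 3p - 693, gives p* = 400 and q* = 507.
Since 267 < 400, the ceiling is binding.
At p = 267: qd = 3307 - 7·267 = 1438 and qs = 3·267 - 693 = 108.
Only 108 units reach the market. On the demand curve, the marginal buyer's willingness to pay at q = 108 is (3307 - 108)/7 = 457.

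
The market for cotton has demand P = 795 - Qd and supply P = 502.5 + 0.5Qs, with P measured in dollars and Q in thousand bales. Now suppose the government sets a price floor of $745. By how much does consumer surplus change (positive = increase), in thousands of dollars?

-17762.5

Rearranging demand gives Qd = 795 - P; rearranging supply gives Qs = 2P - 1005. Setting quantity demanded equal to quantity supplied, 795 - P = 2P - 1005, gives P* = 600 and Q* = 195.
Because the floor (745) lies above the market-clearing price, it is binding.
At P = 745: Qd = 795 - 745 = 50 and Qs = 2·745 - 1005 = 485.
Consumer surplus without the control is ½ · (795 - 600) · 195 = 19012.5.
With the floor, consumers buy 50 units at 745, so CS = ½ · (795 - 745) · 50 = 1250.
Change in consumer surplus = 1250 - 19012.5 = -17762.5.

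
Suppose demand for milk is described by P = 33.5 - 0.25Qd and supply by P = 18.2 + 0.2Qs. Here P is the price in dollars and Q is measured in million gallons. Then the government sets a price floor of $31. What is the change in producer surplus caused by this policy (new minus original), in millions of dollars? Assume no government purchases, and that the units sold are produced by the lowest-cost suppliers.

2.4

Rearranging demand gives Qd = 134 - 4P; rearranging supply gives Qs = 5P - 91. Equilibrium: 134 - 4P = 5P - 91, so 225 = 9P and P* = 25, Q* = 34.
The floor of 31 is above the equilibrium price 25, so it binds.
At P = 31: Qd = 134 - 4·31 = 10 and Qs = 5·31 - 91 = 64.
Producer surplus without the control is ½ · (25 - 18.2) · 34 = 115.6.
With the floor, 10 units are sold at 31. The supply price at Q = 10 is 20.2, so PS = ½ · [(31 - 18.2) + (31 - 20.2)] · 10 = 118.
Change in producer surplus = 118 - 115.6 = 2.4.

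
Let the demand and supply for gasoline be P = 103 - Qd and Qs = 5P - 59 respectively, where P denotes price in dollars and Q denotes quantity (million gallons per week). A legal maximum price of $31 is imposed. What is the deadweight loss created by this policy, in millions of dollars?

Rearranging demand gives Qd = 103 - P. Equilibrium: 103 - P = 5P - 59, so 162 = 6P and P* = 27, Q* = 76.
The ceiling of 31 is above the equilibrium price 27, so it is not binding; the market clears at P* = 27, Q* = 76.
Since the control does not bind, no trades are prevented and deadweight loss is zero.

0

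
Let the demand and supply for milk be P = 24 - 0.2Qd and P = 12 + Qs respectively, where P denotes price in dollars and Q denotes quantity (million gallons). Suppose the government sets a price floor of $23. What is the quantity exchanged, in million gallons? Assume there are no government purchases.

5

Rearranging demand gives Qd = 120 - 5P; rearranging supply gives Qs = P - 12. Without the control the market clears where 120 - 5P = P - 12, i.e. P* = 22 and Q* = 10.
Because the floor (23) lies above the market-clearing price, it is binding.
At P = 23: Qd = 120 - 5·23 = 5 and Qs = 23 - 12 = 11.
The quantity actually transacted is the short side, demand: 5.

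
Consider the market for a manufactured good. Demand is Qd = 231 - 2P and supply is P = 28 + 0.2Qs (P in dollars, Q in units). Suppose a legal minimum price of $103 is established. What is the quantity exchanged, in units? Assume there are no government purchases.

25

Rearranging supply gives Qs = 5P - 140. Equilibrium: 231 - 2P = 5P - 140, so 371 = 7P and P* = 53, Q* = 125.
Since 103 > 53, the floor is binding.
At P = 103: Qd = 231 - 2·103 = 25 and Qs = 5·103 - 140 = 375.
The quantity actually transacted is the short side, demand: 25.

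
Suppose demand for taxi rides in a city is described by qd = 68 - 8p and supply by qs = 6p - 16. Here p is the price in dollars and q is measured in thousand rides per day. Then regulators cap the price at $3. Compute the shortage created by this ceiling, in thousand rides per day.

42

Without the control the market clears where 68 - 8p = 6p - 16, i.e. p* = 6 and q* = 20.
Since 3 < 6, the ceiling is binding.
At p = 3: qd = 68 - 8·3 = 44 and qs = 6·3 - 16 = 2.
Shortage = qd - qs = 44 - 2 = 42.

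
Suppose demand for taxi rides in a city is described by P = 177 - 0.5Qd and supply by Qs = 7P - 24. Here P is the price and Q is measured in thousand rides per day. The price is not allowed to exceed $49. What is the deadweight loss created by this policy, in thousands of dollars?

0

Rearranging demand gives Qd = 354 - 2P. In a free market, 354 - 2P = 7P - 24 gives the equilibrium P* = 42, Q* = 270.
The ceiling of 49 is above the equilibrium price 42, so it is not binding; the market clears at P* = 42, Q* = 270.
Since the control does not bind, no trades are prevented and deadweight loss is zero.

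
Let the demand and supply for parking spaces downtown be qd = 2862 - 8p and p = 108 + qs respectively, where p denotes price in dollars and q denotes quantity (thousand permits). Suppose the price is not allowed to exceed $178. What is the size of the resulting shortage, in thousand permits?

Rearranging supply gives qs = p - 108. Setting quantity demanded equal to quantity supplied, 2862 - 8p = p - 108, gives p* = 330 and q* = 222.
The ceiling of 178 is below the equilibrium price 330, so it binds.
At p = 178: qd = 2862 - 8·178 = 1438 and qs = 178 - 108 = 70.
Shortage = qd - qs = 1438 - 70 = 1368.

1368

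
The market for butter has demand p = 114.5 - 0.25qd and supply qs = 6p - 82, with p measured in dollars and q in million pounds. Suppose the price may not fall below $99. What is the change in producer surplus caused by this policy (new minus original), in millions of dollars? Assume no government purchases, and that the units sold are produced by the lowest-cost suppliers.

90

Rearranging demand gives qd = 458 - 4p. Without the control the market clears where 458 - 4p = 6p - 82, i.e. p* = 54 and q* = 242.
Since 99 > 54, the floor is binding.
At p = 99: qd = 458 - 4·99 = 62 and qs = 6·99 - 82 = 512.
Producer surplus without the control is ½ · (54 - 41/3) · 242 = 14641/3.
With the floor, 62 units are sold at 99. The supply price at q = 62 is 24, so PS = ½ · [(99 - 41/3) + (99 - 24)] · 62 = 14911/3.
Change in producer surplus = 14911/3 - 14641/3 = 90.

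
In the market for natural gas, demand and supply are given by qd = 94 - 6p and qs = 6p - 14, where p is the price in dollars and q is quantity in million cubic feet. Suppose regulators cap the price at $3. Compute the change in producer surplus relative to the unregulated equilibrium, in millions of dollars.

-132

Setting quantity demanded equal to quantity supplied, 94 - 6p = 6p - 14, gives p* = 9 and q* = 40.
Since 3 < 9, the ceiling is binding.
At p = 3: qd = 94 - 6·3 = 76 and qs = 6·3 - 14 = 4.
Producer surplus without the control is ½ · (9 - 7/3) · 40 = 400/3.
With the ceiling, producers sell 4 units at 3, so PS = ½ · (3 - 7/3) · 4 = 4/3.
Change in producer surplus = 4/3 - 400/3 = -132.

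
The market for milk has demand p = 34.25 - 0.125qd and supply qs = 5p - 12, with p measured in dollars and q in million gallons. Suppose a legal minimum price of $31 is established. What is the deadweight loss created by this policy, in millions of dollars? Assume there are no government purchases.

842.4

Rearranging demand gives qd = 274 - 8p. Setting quantity demanded equal to quantity supplied, 274 - 8p = 5p - 12, gives p* = 22 and q* = 98.
The floor of 31 is above the equilibrium price 22, so it binds.
At p = 31: qd = 274 - 8·31 = 26 and qs = 5·31 - 12 = 143.
Quantity traded falls to 26. At q = 26 the demand price is (274 - 26)/8 = 31 and the supply price is (12 + 26)/5 = 7.6.
Deadweight loss = ½ · (31 - 7.6) · (98 - 26) = ½ · 23.4 · 72 = 842.4.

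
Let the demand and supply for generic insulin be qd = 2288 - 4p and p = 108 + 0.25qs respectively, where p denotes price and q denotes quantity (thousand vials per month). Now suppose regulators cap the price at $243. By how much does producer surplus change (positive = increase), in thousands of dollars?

-71198

Rearranging supply gives qs = 4p - 432. In a free market, 2288 - 4p = 4p - 432 gives the equilibrium p* = 340, q* = 928.
Because the ceiling (243) lies below the market-clearing price, it is binding.
At p = 243: qd = 2288 - 4·243 = 1316 and qs = 4·243 - 432 = 540.
Producer surplus without the control is ½ · (340 - 108) · 928 = 107648.
With the ceiling, producers sell 540 units at 243, so PS = ½ · (243 - 108) · 540 = 36450.
Change in producer surplus = 36450 - 107648 = -71198.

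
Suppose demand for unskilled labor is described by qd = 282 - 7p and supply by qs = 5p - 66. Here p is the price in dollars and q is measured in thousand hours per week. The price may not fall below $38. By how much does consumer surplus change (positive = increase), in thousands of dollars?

In a free market, 282 - 7p = 5p - 66 gives the equilibrium p* = 29, q* = 79.
Since 38 > 29, the floor is binding.
At p = 38: qd = 282 - 7·38 = 16 and qs = 5·38 - 66 = 124.
Consumer surplus without the control is ½ · (282/7 - 29) · 79 = 6241/14.
With the floor, consumers buy 16 units at 38, so CS = ½ · (282/7 - 38) · 16 = 128/7.
Change in consumer surplus = 128/7 - 6241/14 = -427.5.

-427.5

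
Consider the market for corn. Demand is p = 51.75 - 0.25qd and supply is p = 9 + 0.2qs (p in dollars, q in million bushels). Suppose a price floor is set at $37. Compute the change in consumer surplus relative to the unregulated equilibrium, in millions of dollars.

-693

Rearranging demand gives qd = 207 - 4p; rearranging supply gives qs = 5p - 45. In a free market, 207 - 4p = 5p - 45 gives the equilibrium p* = 28, q* = 95.
Since 37 > 28, the floor is binding.
At p = 37: qd = 207 - 4·37 = 59 and qs = 5·37 - 45 = 140.
Consumer surplus without the control is ½ · (51.75 - 28) · 95 = 1128.125.
With the floor, consumers buy 59 units at 37, so CS = ½ · (51.75 - 37) · 59 = 435.125.
Change in consumer surplus = 435.125 - 1128.125 = -693.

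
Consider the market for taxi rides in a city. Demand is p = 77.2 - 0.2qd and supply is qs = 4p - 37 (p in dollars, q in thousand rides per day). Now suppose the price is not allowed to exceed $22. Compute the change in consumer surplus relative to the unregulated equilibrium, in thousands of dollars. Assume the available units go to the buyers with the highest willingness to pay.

Rearranging demand gives qd = 386 - 5p. In a free market, 386 - 5p = 4p - 37 gives the equilibrium p* = 47, q* = 151.
The ceiling of 22 is below the equilibrium price 47, so it binds.
At p = 22: qd = 386 - 5·22 = 276 and qs = 4·22 - 37 = 51.
Consumer surplus without the control is ½ · (77.2 - 47) · 151 = 2280.1.
With the ceiling, 51 units are sold at 22 (assume they go to the highest-value buyers). The demand price at q = 51 is 67, so CS = ½ · [(77.2 - 22) + (67 - 22)] · 51 = 2555.1.
Change in consumer surplus = 2555.1 - 2280.1 = 275.

275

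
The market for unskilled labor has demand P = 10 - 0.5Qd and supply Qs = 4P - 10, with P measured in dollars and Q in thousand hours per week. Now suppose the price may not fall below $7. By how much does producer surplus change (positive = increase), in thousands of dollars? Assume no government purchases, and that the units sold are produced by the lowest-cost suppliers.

Rearranging demand gives Qd = 20 - 2P. In a free market, 20 - 2P = 4P - 10 gives the equilibrium P* = 5, Q* = 10.
Since 7 > 5, the floor is binding.
At P = 7: Qd = 20 - 2·7 = 6 and Qs = 4·7 - 10 = 18.
Producer surplus without the control is ½ · (5 - 2.5) · 10 = 12.5.
With the floor, 6 units are sold at 7. The supply price at Q = 6 is 4, so PS = ½ · [(7 - 2.5) + (7 - 4)] · 6 = 22.5.
Change in producer surplus = 22.5 - 12.5 = 10.

10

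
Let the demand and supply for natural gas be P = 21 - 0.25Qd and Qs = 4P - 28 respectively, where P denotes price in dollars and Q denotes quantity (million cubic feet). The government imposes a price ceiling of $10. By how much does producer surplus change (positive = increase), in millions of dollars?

Rearranging demand gives Qd = 84 - 4P. In a free market, 84 - 4P = 4P - 28 gives the equilibrium P* = 14, Q* = 28.
The ceiling of 10 is below the equilibrium price 14, so it binds.
At P = 10: Qd = 84 - 4·10 = 44 and Qs = 4·10 - 28 = 12.
Producer surplus without the control is ½ · (14 - 7) · 28 = 98.
With the ceiling, producers sell 12 units at 10, so PS = ½ · (10 - 7) · 12 = 18.
Change in producer surplus = 18 - 98 = -80.

-80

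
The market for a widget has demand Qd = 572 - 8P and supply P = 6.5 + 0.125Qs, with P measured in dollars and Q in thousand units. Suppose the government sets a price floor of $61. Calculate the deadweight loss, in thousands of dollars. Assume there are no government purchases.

Rearranging supply gives Qs = 8P - 52. Without the control the market clears where 572 - 8P = 8P - 52, i.e. P* = 39 and Q* = 260.
Since 61 > 39, the floor is binding.
At P = 61: Qd = 572 - 8·61 = 84 and Qs = 8·61 - 52 = 436.
Quantity traded falls to 84. At Q = 84 the demand price is (572 - 84)/8 = 61 and the supply price is (52 + 84)/8 = 17.
Deadweight loss = ½ · (61 - 17) · (260 - 84) = ½ · 44 · 176 = 3872.

3872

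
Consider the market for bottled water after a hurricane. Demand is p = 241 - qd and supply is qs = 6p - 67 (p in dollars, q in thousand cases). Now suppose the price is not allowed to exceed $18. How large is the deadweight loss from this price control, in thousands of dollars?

Rearranging demand gives qd = 241 - p. In a free market, 241 - p = 6p - 67 gives the equilibrium p* = 44, q* = 197.
Since 18 < 44, the ceiling is binding.
At p = 18: qd = 241 - 18 = 223 and qs = 6·18 - 67 = 41.
Quantity traded falls to 41. At q = 41 the demand price is 241 - 41 = 200 and the supply price is (67 + 41)/6 = 18.
Deadweight loss = ½ · (200 - 18) · (197 - 41) = ½ · 182 · 156 = 14196.

14196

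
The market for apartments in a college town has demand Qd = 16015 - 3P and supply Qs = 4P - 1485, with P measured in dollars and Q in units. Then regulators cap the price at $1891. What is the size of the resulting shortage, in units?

4263

Without the control the market clears where 16015 - 3P = 4P - 1485, i.e. P* = 2500 and Q* = 8515.
Since 1891 < 2500, the ceiling is binding.
At P = 1891: Qd = 16015 - 3·1891 = 10342 and Qs = 4·1891 - 1485 = 6079.
Shortage = Qd - Qs = 10342 - 6079 = 4263.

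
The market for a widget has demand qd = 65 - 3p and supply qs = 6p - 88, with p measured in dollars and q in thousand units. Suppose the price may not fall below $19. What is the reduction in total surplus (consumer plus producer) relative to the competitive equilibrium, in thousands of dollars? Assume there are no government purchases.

In a free market, 65 - 3p = 6p - 88 gives the equilibrium p* = 17, q* = 14.
The floor of 19 is above the equilibrium price 17, so it binds.
At p = 19: qd = 65 - 3·19 = 8 and qs = 6·19 - 88 = 26.
Quantity traded falls to 8. At q = 8 the demand price is (65 - 8)/3 = 19 and the supply price is (88 + 8)/6 = 16.
Deadweight loss = ½ · (19 - 16) · (14 - 8) = ½ · 3 · 6 = 9.

9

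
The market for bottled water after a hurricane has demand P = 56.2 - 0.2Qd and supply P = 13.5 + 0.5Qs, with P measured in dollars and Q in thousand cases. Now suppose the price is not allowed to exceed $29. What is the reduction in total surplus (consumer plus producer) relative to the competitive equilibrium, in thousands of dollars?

Rearranging demand gives Qd = 281 - 5P; rearranging supply gives Qs = 2P - 27. Without the control the market clears where 281 - 5P = 2P - 27, i.e. P* = 44 and Q* = 61.
The ceiling of 29 is below the equilibrium price 44, so it binds.
At P = 29: Qd = 281 - 5·29 = 136 and Qs = 2·29 - 27 = 31.
Quantity traded falls to 31. At Q = 31 the demand price is (281 - 31)/5 = 50 and the supply price is (27 + 31)/2 = 29.
Deadweight loss = ½ · (50 - 29) · (61 - 31) = ½ · 21 · 30 = 315.

315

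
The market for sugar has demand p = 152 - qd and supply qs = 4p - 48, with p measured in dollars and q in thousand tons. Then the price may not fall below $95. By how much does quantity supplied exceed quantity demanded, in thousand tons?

Rearranging demand gives qd = 152 - p. In a free market, 152 - p = 4p - 48 gives the equilibrium p* = 40, q* = 112.
The floor of 95 is above the equilibrium price 40, so it binds.
At p = 95: qd = 152 - 95 = 57 and qs = 4·95 - 48 = 332.
Surplus = qs - qd = 332 - 57 = 275.

275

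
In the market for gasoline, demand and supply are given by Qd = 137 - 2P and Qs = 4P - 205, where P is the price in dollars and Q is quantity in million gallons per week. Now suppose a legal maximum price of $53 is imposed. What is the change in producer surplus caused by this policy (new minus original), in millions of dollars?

In a free market, 137 - 2P = 4P - 205 gives the equilibrium P* = 57, Q* = 23.
Because the ceiling (53) lies below the market-clearing price, it is binding.
At P = 53: Qd = 137 - 2·53 = 31 and Qs = 4·53 - 205 = 7.
Producer surplus without the control is ½ · (57 - 51.25) · 23 = 66.125.
With the ceiling, producers sell 7 units at 53, so PS = ½ · (53 - 51.25) · 7 = 6.125.
Change in producer surplus = 6.125 - 66.125 = -60.

-60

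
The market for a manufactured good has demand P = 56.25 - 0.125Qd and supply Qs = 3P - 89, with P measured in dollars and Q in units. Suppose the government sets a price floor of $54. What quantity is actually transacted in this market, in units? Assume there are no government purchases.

18

Rearranging demand gives Qd = 450 - 8P. In a free market, 450 - 8P = 3P - 89 gives the equilibrium P* = 49, Q* = 58.
Since 54 > 49, the floor is binding.
At P = 54: Qd = 450 - 8·54 = 18 and Qs = 3·54 - 89 = 73.
The quantity actually transacted is the short side, demand: 18.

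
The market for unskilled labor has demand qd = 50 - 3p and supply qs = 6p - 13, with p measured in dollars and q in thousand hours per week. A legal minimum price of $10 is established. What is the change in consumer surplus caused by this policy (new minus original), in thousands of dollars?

-73.5

Setting quantity demanded equal to quantity supplied, 50 - 3p = 6p - 13, gives p* = 7 and q* = 29.
Since 10 > 7, the floor is binding.
At p = 10: qd = 50 - 3·10 = 20 and qs = 6·10 - 13 = 47.
Consumer surplus without the control is ½ · (50/3 - 7) · 29 = 841/6.
With the floor, consumers buy 20 units at 10, so CS = ½ · (50/3 - 10) · 20 = 200/3.
Change in consumer surplus = 200/3 - 841/6 = -73.5.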